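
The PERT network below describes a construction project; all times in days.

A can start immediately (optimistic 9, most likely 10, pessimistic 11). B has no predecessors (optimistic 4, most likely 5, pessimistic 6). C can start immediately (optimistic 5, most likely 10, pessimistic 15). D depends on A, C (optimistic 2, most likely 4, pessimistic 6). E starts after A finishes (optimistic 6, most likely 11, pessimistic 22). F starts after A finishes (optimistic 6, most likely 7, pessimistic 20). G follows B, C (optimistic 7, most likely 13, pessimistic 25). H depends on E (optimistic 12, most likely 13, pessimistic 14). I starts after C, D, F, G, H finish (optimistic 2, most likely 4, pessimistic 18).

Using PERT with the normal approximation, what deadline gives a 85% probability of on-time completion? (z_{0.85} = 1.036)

te_A = (9 + 4·10 + 11)/6 = 60/6 = 10; σ²_A = ((11−9)/6)² = 0.111
te_B = (4 + 4·5 + 6)/6 = 30/6 = 5; σ²_B = ((6−4)/6)² = 0.111
te_C = (5 + 4·10 + 15)/6 = 60/6 = 10; σ²_C = ((15−5)/6)² = 2.778
te_D = (2 + 4·4 + 6)/6 = 24/6 = 4; σ²_D = ((6−2)/6)² = 0.444
te_E = (6 + 4·11 + 22)/6 = 72/6 = 12; σ²_E = ((22−6)/6)² = 7.111
te_F = (6 + 4·7 + 20)/6 = 54/6 = 9; σ²_F = ((20−6)/6)² = 5.444
te_G = (7 + 4·13 + 25)/6 = 84/6 = 14; σ²_G = ((25−7)/6)² = 9.000
te_H = (12 + 4·13 + 14)/6 = 78/6 = 13; σ²_H = ((14−12)/6)² = 0.111
te_I = (2 + 4·4 + 18)/6 = 36/6 = 6; σ²_I = ((18−2)/6)² = 7.111

Forward pass:
ES_A = 0; EF_A = 10
ES_B = 0; EF_B = 5
ES_C = 0; EF_C = 10
ES_D = max(EF_A=10, EF_C=10) = 10; EF_D = 10+4 = 14
ES_E = 10; EF_E = 10+12 = 22
ES_F = 10; EF_F = 10+9 = 19
ES_G = max(EF_B=5, EF_C=10) = 10; EF_G = 10+14 = 24
ES_H = 22; EF_H = 22+13 = 35
ES_I = max(EF_C=10, EF_D=14, EF_F=19, EF_G=24, EF_H=35) = 35; EF_I = 35+6 = 41
Expected project duration μ = 41 days. Critical path: A → E → H → I.

Variance along critical path = 0.111 + 7.111 + 0.111 + 7.111 = 14.444; σ = 3.801 days.
D = μ + z·σ = 41 + 1.036·3.801 = 44.9 days

44.9 days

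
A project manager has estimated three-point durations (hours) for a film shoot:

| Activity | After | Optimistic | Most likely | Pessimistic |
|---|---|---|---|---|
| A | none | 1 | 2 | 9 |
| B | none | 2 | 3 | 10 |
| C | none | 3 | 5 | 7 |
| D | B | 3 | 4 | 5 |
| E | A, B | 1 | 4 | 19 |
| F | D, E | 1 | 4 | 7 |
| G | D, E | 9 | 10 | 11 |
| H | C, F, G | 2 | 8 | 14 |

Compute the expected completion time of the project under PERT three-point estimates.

te_A = (1 + 4·2 + 9)/6 = 18/6 = 3
te_B = (2 + 4·3 + 10)/6 = 24/6 = 4
te_C = (3 + 4·5 + 7)/6 = 30/6 = 5
te_D = (3 + 4·4 + 5)/6 = 24/6 = 4
te_E = (1 + 4·4 + 19)/6 = 36/6 = 6
te_F = (1 + 4·4 + 7)/6 = 24/6 = 4
te_G = (9 + 4·10 + 11)/6 = 60/6 = 10
te_H = (2 + 4·8 + 14)/6 = 48/6 = 8

Forward pass:
ES_A = 0; EF_A = 3
ES_B = 0; EF_B = 4
ES_C = 0; EF_C = 5
ES_D = 4; EF_D = 4+4 = 8
ES_E = max(EF_A=3, EF_B=4) = 4; EF_E = 4+6 = 10
ES_F = max(EF_D=8, EF_E=10) = 10; EF_F = 10+4 = 14
ES_G = max(EF_D=8, EF_E=10) = 10; EF_G = 10+10 = 20
ES_H = max(EF_C=5, EF_F=14, EF_G=20) = 20; EF_H = 20+8 = 28
Expected project duration μ = 28 hours. Critical path: B → E → G → H.

28 hours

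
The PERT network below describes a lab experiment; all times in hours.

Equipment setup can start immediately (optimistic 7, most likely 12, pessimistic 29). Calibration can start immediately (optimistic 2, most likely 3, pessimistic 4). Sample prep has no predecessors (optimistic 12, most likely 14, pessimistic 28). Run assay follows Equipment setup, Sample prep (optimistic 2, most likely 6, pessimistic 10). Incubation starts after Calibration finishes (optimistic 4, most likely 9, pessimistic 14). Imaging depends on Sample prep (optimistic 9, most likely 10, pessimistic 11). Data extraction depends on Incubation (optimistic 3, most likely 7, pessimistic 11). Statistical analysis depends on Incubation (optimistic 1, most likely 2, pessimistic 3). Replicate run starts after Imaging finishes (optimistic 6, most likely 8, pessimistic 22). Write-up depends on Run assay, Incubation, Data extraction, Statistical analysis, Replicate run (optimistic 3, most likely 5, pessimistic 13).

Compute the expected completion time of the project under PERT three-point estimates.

te_Equipment setup = (7 + 4·12 + 29)/6 = 84/6 = 14
te_Calibration = (2 + 4·3 + 4)/6 = 18/6 = 3
te_Sample prep = (12 + 4·14 + 28)/6 = 96/6 = 16
te_Run assay = (2 + 4·6 + 10)/6 = 36/6 = 6
te_Incubation = (4 + 4·9 + 14)/6 = 54/6 = 9
te_Imaging = (9 + 4·10 + 11)/6 = 60/6 = 10
te_Data extraction = (3 + 4·7 + 11)/6 = 42/6 = 7
te_Statistical analysis = (1 + 4·2 + 3)/6 = 12/6 = 2
te_Replicate run = (6 + 4·8 + 22)/6 = 60/6 = 10
te_Write-up = (3 + 4·5 + 13)/6 = 36/6 = 6

Forward pass:
ES_Equipment setup = 0; EF_Equipment setup = 14
ES_Calibration = 0; EF_Calibration = 3
ES_Sample prep = 0; EF_Sample prep = 16
ES_Run assay = max(EF_Equipment setup=14, EF_Sample prep=16) = 16; EF_Run assay = 16+6 = 22
ES_Incubation = 3; EF_Incubation = 3+9 = 12
ES_Imaging = 16; EF_Imaging = 16+10 = 26
ES_Data extraction = 12; EF_Data extraction = 12+7 = 19
ES_Statistical analysis = 12; EF_Statistical analysis = 12+2 = 14
ES_Replicate run = 26; EF_Replicate run = 26+10 = 36
ES_Write-up = max(EF_Run assay=22, EF_Incubation=12, EF_Data extraction=19, EF_Statistical analysis=14, EF_Replicate run=36) = 36; EF_Write-up = 36+6 = 42
Expected project duration μ = 42 hours. Critical path: Sample prep → Imaging → Replicate run → Write-up.

42 hours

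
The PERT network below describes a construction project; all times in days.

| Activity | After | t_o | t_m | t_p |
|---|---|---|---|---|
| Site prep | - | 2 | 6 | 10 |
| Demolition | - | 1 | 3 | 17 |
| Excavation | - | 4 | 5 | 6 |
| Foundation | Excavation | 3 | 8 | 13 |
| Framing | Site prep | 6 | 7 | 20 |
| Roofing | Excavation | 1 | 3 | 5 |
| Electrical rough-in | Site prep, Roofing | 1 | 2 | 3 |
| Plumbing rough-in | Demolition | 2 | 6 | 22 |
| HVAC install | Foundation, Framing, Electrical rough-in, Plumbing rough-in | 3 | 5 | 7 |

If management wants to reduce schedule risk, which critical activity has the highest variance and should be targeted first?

Framing

te_Site prep = (2 + 4·6 + 10)/6 = 36/6 = 6; σ²_Site prep = ((10−2)/6)² = 1.778
te_Demolition = (1 + 4·3 + 17)/6 = 30/6 = 5; σ²_Demolition = ((17−1)/6)² = 7.111
te_Excavation = (4 + 4·5 + 6)/6 = 30/6 = 5; σ²_Excavation = ((6−4)/6)² = 0.111
te_Foundation = (3 + 4·8 + 13)/6 = 48/6 = 8; σ²_Foundation = ((13−3)/6)² = 2.778
te_Framing = (6 + 4·7 + 20)/6 = 54/6 = 9; σ²_Framing = ((20−6)/6)² = 5.444
te_Roofing = (1 + 4·3 + 5)/6 = 18/6 = 3; σ²_Roofing = ((5−1)/6)² = 0.444
te_Electrical rough-in = (1 + 4·2 + 3)/6 = 12/6 = 2; σ²_Electrical rough-in = ((3−1)/6)² = 0.111
te_Plumbing rough-in = (2 + 4·6 + 22)/6 = 48/6 = 8; σ²_Plumbing rough-in = ((22−2)/6)² = 11.111
te_HVAC install = (3 + 4·5 + 7)/6 = 30/6 = 5; σ²_HVAC install = ((7−3)/6)² = 0.444

Forward pass:
ES_Site prep = 0; EF_Site prep = 6
ES_Demolition = 0; EF_Demolition = 5
ES_Excavation = 0; EF_Excavation = 5
ES_Foundation = 5; EF_Foundation = 5+8 = 13
ES_Framing = 6; EF_Framing = 6+9 = 15
ES_Roofing = 5; EF_Roofing = 5+3 = 8
ES_Electrical rough-in = max(EF_Site prep=6, EF_Roofing=8) = 8; EF_Electrical rough-in = 8+2 = 10
ES_Plumbing rough-in = 5; EF_Plumbing rough-in = 5+8 = 13
ES_HVAC install = max(EF_Foundation=13, EF_Framing=15, EF_Electrical rough-in=10, EF_Plumbing rough-in=13) = 15; EF_HVAC install = 15+5 = 20
Expected project duration μ = 20 days. Critical path: Site prep → Framing → HVAC install.

Variances on critical path: σ²_Site prep=1.778, σ²_Framing=5.444, σ²_HVAC install=0.444.
Largest is σ²_Framing = 5.444.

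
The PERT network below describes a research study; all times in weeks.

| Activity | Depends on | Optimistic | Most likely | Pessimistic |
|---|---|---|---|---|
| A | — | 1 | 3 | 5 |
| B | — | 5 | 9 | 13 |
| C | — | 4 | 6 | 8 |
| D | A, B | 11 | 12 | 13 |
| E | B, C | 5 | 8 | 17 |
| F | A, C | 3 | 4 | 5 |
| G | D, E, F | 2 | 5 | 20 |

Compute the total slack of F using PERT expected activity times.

11 weeks

te_A = (1 + 4·3 + 5)/6 = 18/6 = 3
te_B = (5 + 4·9 + 13)/6 = 54/6 = 9
te_C = (4 + 4·6 + 8)/6 = 36/6 = 6
te_D = (11 + 4·12 + 13)/6 = 72/6 = 12
te_E = (5 + 4·8 + 17)/6 = 54/6 = 9
te_F = (3 + 4·4 + 5)/6 = 24/6 = 4
te_G = (2 + 4·5 + 20)/6 = 42/6 = 7

Forward pass:
ES_A = 0; EF_A = 3
ES_B = 0; EF_B = 9
ES_C = 0; EF_C = 6
ES_D = max(EF_A=3, EF_B=9) = 9; EF_D = 9+12 = 21
ES_E = max(EF_B=9, EF_C=6) = 9; EF_E = 9+9 = 18
ES_F = max(EF_A=3, EF_C=6) = 6; EF_F = 6+4 = 10
ES_G = max(EF_D=21, EF_E=18, EF_F=10) = 21; EF_G = 21+7 = 28
Expected project duration μ = 28 weeks. Critical path: B → D → G.

Backward pass:
LF_G = 28; LS_G = 28−7 = 21
LF_F = LS_G = 21; LS_F = 21−4 = 17
LF_E = LS_G = 21; LS_E = 21−9 = 12
LF_D = LS_G = 21; LS_D = 21−12 = 9
LF_C = min(LS_E=12, LS_F=17) = 12; LS_C = 12−6 = 6
LF_B = min(LS_D=9, LS_E=12) = 9; LS_B = 9−9 = 0
LF_A = min(LS_D=9, LS_F=17) = 9; LS_A = 9−3 = 6
Slack_F = LS_F − ES_F = 17 − 6 = 11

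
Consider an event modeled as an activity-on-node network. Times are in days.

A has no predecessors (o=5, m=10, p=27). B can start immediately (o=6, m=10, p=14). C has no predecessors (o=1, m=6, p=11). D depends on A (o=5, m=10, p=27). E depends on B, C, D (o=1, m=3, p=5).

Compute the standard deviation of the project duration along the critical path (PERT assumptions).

te_A = (5 + 4·10 + 27)/6 = 72/6 = 12; σ²_A = ((27−5)/6)² = 13.444
te_B = (6 + 4·10 + 14)/6 = 60/6 = 10; σ²_B = ((14−6)/6)² = 1.778
te_C = (1 + 4·6 + 11)/6 = 36/6 = 6; σ²_C = ((11−1)/6)² = 2.778
te_D = (5 + 4·10 + 27)/6 = 72/6 = 12; σ²_D = ((27−5)/6)² = 13.444
te_E = (1 + 4·3 + 5)/6 = 18/6 = 3; σ²_E = ((5−1)/6)² = 0.444

Forward pass:
ES_A = 0; EF_A = 12
ES_B = 0; EF_B = 10
ES_C = 0; EF_C = 6
ES_D = 12; EF_D = 12+12 = 24
ES_E = max(EF_B=10, EF_C=6, EF_D=24) = 24; EF_E = 24+3 = 27
Expected project duration μ = 27 days. Critical path: A → D → E.

Variance along critical path = 13.444 + 13.444 + 0.444 = 27.333
σ = √27.333 = 5.228 days

5.23 days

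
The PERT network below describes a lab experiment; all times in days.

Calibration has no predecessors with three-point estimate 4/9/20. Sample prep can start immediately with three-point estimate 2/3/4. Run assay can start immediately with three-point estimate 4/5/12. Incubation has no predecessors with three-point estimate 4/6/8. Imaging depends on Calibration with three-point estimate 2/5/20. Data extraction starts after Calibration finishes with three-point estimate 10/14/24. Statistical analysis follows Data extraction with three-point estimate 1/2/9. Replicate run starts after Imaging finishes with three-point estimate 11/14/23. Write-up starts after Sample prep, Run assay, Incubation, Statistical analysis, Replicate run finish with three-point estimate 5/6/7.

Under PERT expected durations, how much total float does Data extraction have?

4 days

te_Calibration = (4 + 4·9 + 20)/6 = 60/6 = 10
te_Sample prep = (2 + 4·3 + 4)/6 = 18/6 = 3
te_Run assay = (4 + 4·5 + 12)/6 = 36/6 = 6
te_Incubation = (4 + 4·6 + 8)/6 = 36/6 = 6
te_Imaging = (2 + 4·5 + 20)/6 = 42/6 = 7
te_Data extraction = (10 + 4·14 + 24)/6 = 90/6 = 15
te_Statistical analysis = (1 + 4·2 + 9)/6 = 18/6 = 3
te_Replicate run = (11 + 4·14 + 23)/6 = 90/6 = 15
te_Write-up = (5 + 4·6 + 7)/6 = 36/6 = 6

Forward pass:
ES_Calibration = 0; EF_Calibration = 10
ES_Sample prep = 0; EF_Sample prep = 3
ES_Run assay = 0; EF_Run assay = 6
ES_Incubation = 0; EF_Incubation = 6
ES_Imaging = 10; EF_Imaging = 10+7 = 17
ES_Data extraction = 10; EF_Data extraction = 10+15 = 25
ES_Statistical analysis = 25; EF_Statistical analysis = 25+3 = 28
ES_Replicate run = 17; EF_Replicate run = 17+15 = 32
ES_Write-up = max(EF_Sample prep=3, EF_Run assay=6, EF_Incubation=6, EF_Statistical analysis=28, EF_Replicate run=32) = 32; EF_Write-up = 32+6 = 38
Expected project duration μ = 38 days. Critical path: Calibration → Imaging → Replicate run → Write-up.

Backward pass:
LF_Write-up = 38; LS_Write-up = 38−6 = 32
LF_Replicate run = LS_Write-up = 32; LS_Replicate run = 32−15 = 17
LF_Statistical analysis = LS_Write-up = 32; LS_Statistical analysis = 32−3 = 29
LF_Data extraction = LS_Statistical analysis = 29; LS_Data extraction = 29−15 = 14
LF_Imaging = LS_Replicate run = 17; LS_Imaging = 17−7 = 10
LF_Incubation = LS_Write-up = 32; LS_Incubation = 32−6 = 26
LF_Run assay = LS_Write-up = 32; LS_Run assay = 32−6 = 26
LF_Sample prep = LS_Write-up = 32; LS_Sample prep = 32−3 = 29
LF_Calibration = min(LS_Imaging=10, LS_Data extraction=14) = 10; LS_Calibration = 10−10 = 0
Slack_Data extraction = LS_Data extraction − ES_Data extraction = 14 − 10 = 4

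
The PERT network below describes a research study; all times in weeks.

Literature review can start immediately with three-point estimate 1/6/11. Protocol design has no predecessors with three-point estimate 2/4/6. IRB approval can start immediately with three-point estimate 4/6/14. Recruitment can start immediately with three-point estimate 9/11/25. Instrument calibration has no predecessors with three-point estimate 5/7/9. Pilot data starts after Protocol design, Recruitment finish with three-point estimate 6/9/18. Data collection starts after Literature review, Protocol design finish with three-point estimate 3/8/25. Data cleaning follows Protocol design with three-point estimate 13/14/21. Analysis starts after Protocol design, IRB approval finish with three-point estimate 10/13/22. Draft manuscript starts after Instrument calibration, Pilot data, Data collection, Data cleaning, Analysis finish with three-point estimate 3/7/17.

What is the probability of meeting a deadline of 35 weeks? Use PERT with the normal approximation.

te_Literature review = (1 + 4·6 + 11)/6 = 36/6 = 6; σ²_Literature review = ((11−1)/6)² = 2.778
te_Protocol design = (2 + 4·4 + 6)/6 = 24/6 = 4; σ²_Protocol design = ((6−2)/6)² = 0.444
te_IRB approval = (4 + 4·6 + 14)/6 = 42/6 = 7; σ²_IRB approval = ((14−4)/6)² = 2.778
te_Recruitment = (9 + 4·11 + 25)/6 = 78/6 = 13; σ²_Recruitment = ((25−9)/6)² = 7.111
te_Instrument calibration = (5 + 4·7 + 9)/6 = 42/6 = 7; σ²_Instrument calibration = ((9−5)/6)² = 0.444
te_Pilot data = (6 + 4·9 + 18)/6 = 60/6 = 10; σ²_Pilot data = ((18−6)/6)² = 4.000
te_Data collection = (3 + 4·8 + 25)/6 = 60/6 = 10; σ²_Data collection = ((25−3)/6)² = 13.444
te_Data cleaning = (13 + 4·14 + 21)/6 = 90/6 = 15; σ²_Data cleaning = ((21−13)/6)² = 1.778
te_Analysis = (10 + 4·13 + 22)/6 = 84/6 = 14; σ²_Analysis = ((22−10)/6)² = 4.000
te_Draft manuscript = (3 + 4·7 + 17)/6 = 48/6 = 8; σ²_Draft manuscript = ((17−3)/6)² = 5.444

Forward pass:
ES_Literature review = 0; EF_Literature review = 6
ES_Protocol design = 0; EF_Protocol design = 4
ES_IRB approval = 0; EF_IRB approval = 7
ES_Recruitment = 0; EF_Recruitment = 13
ES_Instrument calibration = 0; EF_Instrument calibration = 7
ES_Pilot data = max(EF_Protocol design=4, EF_Recruitment=13) = 13; EF_Pilot data = 13+10 = 23
ES_Data collection = max(EF_Literature review=6, EF_Protocol design=4) = 6; EF_Data collection = 6+10 = 16
ES_Data cleaning = 4; EF_Data cleaning = 4+15 = 19
ES_Analysis = max(EF_Protocol design=4, EF_IRB approval=7) = 7; EF_Analysis = 7+14 = 21
ES_Draft manuscript = max(EF_Instrument calibration=7, EF_Pilot data=23, EF_Data collection=16, EF_Data cleaning=19, EF_Analysis=21) = 23; EF_Draft manuscript = 23+8 = 31
Expected project duration μ = 31 weeks. Critical path: Recruitment → Pilot data → Draft manuscript.

Variance along critical path = 7.111 + 4.000 + 5.444 = 16.556; σ = √16.556 = 4.069 weeks.
Z = (35 − 31) / 4.069 = 0.983
P(T ≤ 35) = Φ(0.983) ≈ 0.837

0.837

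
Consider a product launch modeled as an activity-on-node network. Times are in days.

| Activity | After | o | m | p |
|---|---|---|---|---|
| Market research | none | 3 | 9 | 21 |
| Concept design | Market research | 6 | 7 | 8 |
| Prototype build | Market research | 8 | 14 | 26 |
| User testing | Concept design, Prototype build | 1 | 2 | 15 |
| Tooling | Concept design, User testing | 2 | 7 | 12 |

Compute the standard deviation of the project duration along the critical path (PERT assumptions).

te_Market research = (3 + 4·9 + 21)/6 = 60/6 = 10; σ²_Market research = ((21−3)/6)² = 9.000
te_Concept design = (6 + 4·7 + 8)/6 = 42/6 = 7; σ²_Concept design = ((8−6)/6)² = 0.111
te_Prototype build = (8 + 4·14 + 26)/6 = 90/6 = 15; σ²_Prototype build = ((26−8)/6)² = 9.000
te_User testing = (1 + 4·2 + 15)/6 = 24/6 = 4; σ²_User testing = ((15−1)/6)² = 5.444
te_Tooling = (2 + 4·7 + 12)/6 = 42/6 = 7; σ²_Tooling = ((12−2)/6)² = 2.778

Forward pass:
ES_Market research = 0; EF_Market research = 10
ES_Concept design = 10; EF_Concept design = 10+7 = 17
ES_Prototype build = 10; EF_Prototype build = 10+15 = 25
ES_User testing = max(EF_Concept design=17, EF_Prototype build=25) = 25; EF_User testing = 25+4 = 29
ES_Tooling = max(EF_Concept design=17, EF_User testing=29) = 29; EF_Tooling = 29+7 = 36
Expected project duration μ = 36 days. Critical path: Market research → Prototype build → User testing → Tooling.

Variance along critical path = 9.000 + 9.000 + 5.444 + 2.778 = 26.222
σ = √26.222 = 5.121 days

5.12 days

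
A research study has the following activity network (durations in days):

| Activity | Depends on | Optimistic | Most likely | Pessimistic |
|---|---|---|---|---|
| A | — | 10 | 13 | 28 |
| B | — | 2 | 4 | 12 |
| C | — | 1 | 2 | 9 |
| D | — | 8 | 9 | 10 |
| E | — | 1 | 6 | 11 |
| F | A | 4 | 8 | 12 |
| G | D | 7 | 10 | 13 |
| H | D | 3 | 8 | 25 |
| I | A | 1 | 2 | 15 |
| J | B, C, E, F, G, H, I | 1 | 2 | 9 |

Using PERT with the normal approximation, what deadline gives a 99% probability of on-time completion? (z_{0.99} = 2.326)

34.2 days

te_A = (10 + 4·13 + 28)/6 = 90/6 = 15; σ²_A = ((28−10)/6)² = 9.000
te_B = (2 + 4·4 + 12)/6 = 30/6 = 5; σ²_B = ((12−2)/6)² = 2.778
te_C = (1 + 4·2 + 9)/6 = 18/6 = 3; σ²_C = ((9−1)/6)² = 1.778
te_D = (8 + 4·9 + 10)/6 = 54/6 = 9; σ²_D = ((10−8)/6)² = 0.111
te_E = (1 + 4·6 + 11)/6 = 36/6 = 6; σ²_E = ((11−1)/6)² = 2.778
te_F = (4 + 4·8 + 12)/6 = 48/6 = 8; σ²_F = ((12−4)/6)² = 1.778
te_G = (7 + 4·10 + 13)/6 = 60/6 = 10; σ²_G = ((13−7)/6)² = 1.000
te_H = (3 + 4·8 + 25)/6 = 60/6 = 10; σ²_H = ((25−3)/6)² = 13.444
te_I = (1 + 4·2 + 15)/6 = 24/6 = 4; σ²_I = ((15−1)/6)² = 5.444
te_J = (1 + 4·2 + 9)/6 = 18/6 = 3; σ²_J = ((9−1)/6)² = 1.778

Forward pass:
ES_A = 0; EF_A = 15
ES_B = 0; EF_B = 5
ES_C = 0; EF_C = 3
ES_D = 0; EF_D = 9
ES_E = 0; EF_E = 6
ES_F = 15; EF_F = 15+8 = 23
ES_G = 9; EF_G = 9+10 = 19
ES_H = 9; EF_H = 9+10 = 19
ES_I = 15; EF_I = 15+4 = 19
ES_J = max(EF_B=5, EF_C=3, EF_E=6, EF_F=23, EF_G=19, EF_H=19, EF_I=19) = 23; EF_J = 23+3 = 26
Expected project duration μ = 26 days. Critical path: A → F → J.

Variance along critical path = 9.000 + 1.778 + 1.778 = 12.556; σ = 3.543 days.
D = μ + z·σ = 26 + 2.326·3.543 = 34.2 days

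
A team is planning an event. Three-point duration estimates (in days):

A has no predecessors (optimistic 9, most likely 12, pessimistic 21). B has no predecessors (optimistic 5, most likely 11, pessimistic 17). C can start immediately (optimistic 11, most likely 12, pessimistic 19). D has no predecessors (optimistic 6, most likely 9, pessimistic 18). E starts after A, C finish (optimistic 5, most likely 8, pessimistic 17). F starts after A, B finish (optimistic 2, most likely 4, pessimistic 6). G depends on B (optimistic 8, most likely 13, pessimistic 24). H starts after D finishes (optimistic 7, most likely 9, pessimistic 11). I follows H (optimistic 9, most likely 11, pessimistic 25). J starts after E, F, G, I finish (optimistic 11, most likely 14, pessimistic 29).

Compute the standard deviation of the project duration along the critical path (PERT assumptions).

te_A = (9 + 4·12 + 21)/6 = 78/6 = 13; σ²_A = ((21−9)/6)² = 4.000
te_B = (5 + 4·11 + 17)/6 = 66/6 = 11; σ²_B = ((17−5)/6)² = 4.000
te_C = (11 + 4·12 + 19)/6 = 78/6 = 13; σ²_C = ((19−11)/6)² = 1.778
te_D = (6 + 4·9 + 18)/6 = 60/6 = 10; σ²_D = ((18−6)/6)² = 4.000
te_E = (5 + 4·8 + 17)/6 = 54/6 = 9; σ²_E = ((17−5)/6)² = 4.000
te_F = (2 + 4·4 + 6)/6 = 24/6 = 4; σ²_F = ((6−2)/6)² = 0.444
te_G = (8 + 4·13 + 24)/6 = 84/6 = 14; σ²_G = ((24−8)/6)² = 7.111
te_H = (7 + 4·9 + 11)/6 = 54/6 = 9; σ²_H = ((11−7)/6)² = 0.444
te_I = (9 + 4·11 + 25)/6 = 78/6 = 13; σ²_I = ((25−9)/6)² = 7.111
te_J = (11 + 4·14 + 29)/6 = 96/6 = 16; σ²_J = ((29−11)/6)² = 9.000

Forward pass:
ES_A = 0; EF_A = 13
ES_B = 0; EF_B = 11
ES_C = 0; EF_C = 13
ES_D = 0; EF_D = 10
ES_E = max(EF_A=13, EF_C=13) = 13; EF_E = 13+9 = 22
ES_F = max(EF_A=13, EF_B=11) = 13; EF_F = 13+4 = 17
ES_G = 11; EF_G = 11+14 = 25
ES_H = 10; EF_H = 10+9 = 19
ES_I = 19; EF_I = 19+13 = 32
ES_J = max(EF_E=22, EF_F=17, EF_G=25, EF_I=32) = 32; EF_J = 32+16 = 48
Expected project duration μ = 48 days. Critical path: D → H → I → J.

Variance along critical path = 4.000 + 0.444 + 7.111 + 9.000 = 20.556
σ = √20.556 = 4.534 days

4.53 days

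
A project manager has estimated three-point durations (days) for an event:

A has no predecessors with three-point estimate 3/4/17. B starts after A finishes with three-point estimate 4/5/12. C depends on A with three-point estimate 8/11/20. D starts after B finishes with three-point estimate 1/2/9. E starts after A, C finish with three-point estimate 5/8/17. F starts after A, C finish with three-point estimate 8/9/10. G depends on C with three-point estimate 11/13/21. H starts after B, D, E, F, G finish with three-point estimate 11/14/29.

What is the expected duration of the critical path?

48 days

te_A = (3 + 4·4 + 17)/6 = 36/6 = 6
te_B = (4 + 4·5 + 12)/6 = 36/6 = 6
te_C = (8 + 4·11 + 20)/6 = 72/6 = 12
te_D = (1 + 4·2 + 9)/6 = 18/6 = 3
te_E = (5 + 4·8 + 17)/6 = 54/6 = 9
te_F = (8 + 4·9 + 10)/6 = 54/6 = 9
te_G = (11 + 4·13 + 21)/6 = 84/6 = 14
te_H = (11 + 4·14 + 29)/6 = 96/6 = 16

Forward pass:
ES_A = 0; EF_A = 6
ES_B = 6; EF_B = 6+6 = 12
ES_C = 6; EF_C = 6+12 = 18
ES_D = 12; EF_D = 12+3 = 15
ES_E = max(EF_A=6, EF_C=18) = 18; EF_E = 18+9 = 27
ES_F = max(EF_A=6, EF_C=18) = 18; EF_F = 18+9 = 27
ES_G = 18; EF_G = 18+14 = 32
ES_H = max(EF_B=12, EF_D=15, EF_E=27, EF_F=27, EF_G=32) = 32; EF_H = 32+16 = 48
Expected project duration μ = 48 days. Critical path: A → C → G → H.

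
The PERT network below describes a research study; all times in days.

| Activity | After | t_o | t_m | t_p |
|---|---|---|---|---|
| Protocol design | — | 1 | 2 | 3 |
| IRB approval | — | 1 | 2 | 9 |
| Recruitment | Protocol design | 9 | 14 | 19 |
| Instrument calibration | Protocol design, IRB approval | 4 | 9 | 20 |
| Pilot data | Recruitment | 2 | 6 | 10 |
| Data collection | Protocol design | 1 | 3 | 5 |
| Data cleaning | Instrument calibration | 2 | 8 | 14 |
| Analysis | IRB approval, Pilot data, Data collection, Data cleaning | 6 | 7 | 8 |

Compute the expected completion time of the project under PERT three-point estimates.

29 days

te_Protocol design = (1 + 4·2 + 3)/6 = 12/6 = 2
te_IRB approval = (1 + 4·2 + 9)/6 = 18/6 = 3
te_Recruitment = (9 + 4·14 + 19)/6 = 84/6 = 14
te_Instrument calibration = (4 + 4·9 + 20)/6 = 60/6 = 10
te_Pilot data = (2 + 4·6 + 10)/6 = 36/6 = 6
te_Data collection = (1 + 4·3 + 5)/6 = 18/6 = 3
te_Data cleaning = (2 + 4·8 + 14)/6 = 48/6 = 8
te_Analysis = (6 + 4·7 + 8)/6 = 42/6 = 7

Forward pass:
ES_Protocol design = 0; EF_Protocol design = 2
ES_IRB approval = 0; EF_IRB approval = 3
ES_Recruitment = 2; EF_Recruitment = 2+14 = 16
ES_Instrument calibration = max(EF_Protocol design=2, EF_IRB approval=3) = 3; EF_Instrument calibration = 3+10 = 13
ES_Pilot data = 16; EF_Pilot data = 16+6 = 22
ES_Data collection = 2; EF_Data collection = 2+3 = 5
ES_Data cleaning = 13; EF_Data cleaning = 13+8 = 21
ES_Analysis = max(EF_IRB approval=3, EF_Pilot data=22, EF_Data collection=5, EF_Data cleaning=21) = 22; EF_Analysis = 22+7 = 29
Expected project duration μ = 29 days. Critical path: Protocol design → Recruitment → Pilot data → Analysis.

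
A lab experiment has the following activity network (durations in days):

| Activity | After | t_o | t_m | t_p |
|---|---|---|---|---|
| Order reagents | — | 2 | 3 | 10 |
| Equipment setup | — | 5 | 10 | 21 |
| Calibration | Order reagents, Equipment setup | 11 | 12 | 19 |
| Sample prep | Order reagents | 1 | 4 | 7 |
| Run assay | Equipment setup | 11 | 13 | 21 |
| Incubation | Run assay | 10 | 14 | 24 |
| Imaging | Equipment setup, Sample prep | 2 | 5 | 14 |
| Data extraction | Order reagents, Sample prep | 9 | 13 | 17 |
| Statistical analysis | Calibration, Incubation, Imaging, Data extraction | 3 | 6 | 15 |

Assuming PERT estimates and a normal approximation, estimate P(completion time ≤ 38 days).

0.020

te_Order reagents = (2 + 4·3 + 10)/6 = 24/6 = 4; σ²_Order reagents = ((10−2)/6)² = 1.778
te_Equipment setup = (5 + 4·10 + 21)/6 = 66/6 = 11; σ²_Equipment setup = ((21−5)/6)² = 7.111
te_Calibration = (11 + 4·12 + 19)/6 = 78/6 = 13; σ²_Calibration = ((19−11)/6)² = 1.778
te_Sample prep = (1 + 4·4 + 7)/6 = 24/6 = 4; σ²_Sample prep = ((7−1)/6)² = 1.000
te_Run assay = (11 + 4·13 + 21)/6 = 84/6 = 14; σ²_Run assay = ((21−11)/6)² = 2.778
te_Incubation = (10 + 4·14 + 24)/6 = 90/6 = 15; σ²_Incubation = ((24−10)/6)² = 5.444
te_Imaging = (2 + 4·5 + 14)/6 = 36/6 = 6; σ²_Imaging = ((14−2)/6)² = 4.000
te_Data extraction = (9 + 4·13 + 17)/6 = 78/6 = 13; σ²_Data extraction = ((17−9)/6)² = 1.778
te_Statistical analysis = (3 + 4·6 + 15)/6 = 42/6 = 7; σ²_Statistical analysis = ((15−3)/6)² = 4.000

Forward pass:
ES_Order reagents = 0; EF_Order reagents = 4
ES_Equipment setup = 0; EF_Equipment setup = 11
ES_Calibration = max(EF_Order reagents=4, EF_Equipment setup=11) = 11; EF_Calibration = 11+13 = 24
ES_Sample prep = 4; EF_Sample prep = 4+4 = 8
ES_Run assay = 11; EF_Run assay = 11+14 = 25
ES_Incubation = 25; EF_Incubation = 25+15 = 40
ES_Imaging = max(EF_Equipment setup=11, EF_Sample prep=8) = 11; EF_Imaging = 11+6 = 17
ES_Data extraction = max(EF_Order reagents=4, EF_Sample prep=8) = 8; EF_Data extraction = 8+13 = 21
ES_Statistical analysis = max(EF_Calibration=24, EF_Incubation=40, EF_Imaging=17, EF_Data extraction=21) = 40; EF_Statistical analysis = 40+7 = 47
Expected project duration μ = 47 days. Critical path: Equipment setup → Run assay → Incubation → Statistical analysis.

Variance along critical path = 7.111 + 2.778 + 5.444 + 4.000 = 19.333; σ = √19.333 = 4.397 days.
Z = (38 − 47) / 4.397 = -2.047
P(T ≤ 38) = Φ(-2.047) ≈ 0.020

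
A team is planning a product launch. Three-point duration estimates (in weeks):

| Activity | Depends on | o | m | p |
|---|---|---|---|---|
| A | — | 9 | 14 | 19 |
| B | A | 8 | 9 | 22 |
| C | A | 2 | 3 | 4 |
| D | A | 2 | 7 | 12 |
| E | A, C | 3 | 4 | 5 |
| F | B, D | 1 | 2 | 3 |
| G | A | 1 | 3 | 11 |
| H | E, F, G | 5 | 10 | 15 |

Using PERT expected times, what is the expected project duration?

37 weeks

te_A = (9 + 4·14 + 19)/6 = 84/6 = 14
te_B = (8 + 4·9 + 22)/6 = 66/6 = 11
te_C = (2 + 4·3 + 4)/6 = 18/6 = 3
te_D = (2 + 4·7 + 12)/6 = 42/6 = 7
te_E = (3 + 4·4 + 5)/6 = 24/6 = 4
te_F = (1 + 4·2 + 3)/6 = 12/6 = 2
te_G = (1 + 4·3 + 11)/6 = 24/6 = 4
te_H = (5 + 4·10 + 15)/6 = 60/6 = 10

Forward pass:
ES_A = 0; EF_A = 14
ES_B = 14; EF_B = 14+11 = 25
ES_C = 14; EF_C = 14+3 = 17
ES_D = 14; EF_D = 14+7 = 21
ES_E = max(EF_A=14, EF_C=17) = 17; EF_E = 17+4 = 21
ES_F = max(EF_B=25, EF_D=21) = 25; EF_F = 25+2 = 27
ES_G = 14; EF_G = 14+4 = 18
ES_H = max(EF_E=21, EF_F=27, EF_G=18) = 27; EF_H = 27+10 = 37
Expected project duration μ = 37 weeks. Critical path: A → B → F → H.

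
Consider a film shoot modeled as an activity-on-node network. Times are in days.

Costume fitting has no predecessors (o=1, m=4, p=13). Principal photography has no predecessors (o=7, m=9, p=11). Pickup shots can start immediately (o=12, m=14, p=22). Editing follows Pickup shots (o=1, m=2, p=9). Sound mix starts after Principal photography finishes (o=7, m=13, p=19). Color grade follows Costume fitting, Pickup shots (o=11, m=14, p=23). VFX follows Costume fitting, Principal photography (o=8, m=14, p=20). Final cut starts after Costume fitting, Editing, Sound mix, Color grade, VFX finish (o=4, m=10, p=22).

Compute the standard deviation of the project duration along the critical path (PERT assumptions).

3.97 days

te_Costume fitting = (1 + 4·4 + 13)/6 = 30/6 = 5; σ²_Costume fitting = ((13−1)/6)² = 4.000
te_Principal photography = (7 + 4·9 + 11)/6 = 54/6 = 9; σ²_Principal photography = ((11−7)/6)² = 0.444
te_Pickup shots = (12 + 4·14 + 22)/6 = 90/6 = 15; σ²_Pickup shots = ((22−12)/6)² = 2.778
te_Editing = (1 + 4·2 + 9)/6 = 18/6 = 3; σ²_Editing = ((9−1)/6)² = 1.778
te_Sound mix = (7 + 4·13 + 19)/6 = 78/6 = 13; σ²_Sound mix = ((19−7)/6)² = 4.000
te_Color grade = (11 + 4·14 + 23)/6 = 90/6 = 15; σ²_Color grade = ((23−11)/6)² = 4.000
te_VFX = (8 + 4·14 + 20)/6 = 84/6 = 14; σ²_VFX = ((20−8)/6)² = 4.000
te_Final cut = (4 + 4·10 + 22)/6 = 66/6 = 11; σ²_Final cut = ((22−4)/6)² = 9.000

Forward pass:
ES_Costume fitting = 0; EF_Costume fitting = 5
ES_Principal photography = 0; EF_Principal photography = 9
ES_Pickup shots = 0; EF_Pickup shots = 15
ES_Editing = 15; EF_Editing = 15+3 = 18
ES_Sound mix = 9; EF_Sound mix = 9+13 = 22
ES_Color grade = max(EF_Costume fitting=5, EF_Pickup shots=15) = 15; EF_Color grade = 15+15 = 30
ES_VFX = max(EF_Costume fitting=5, EF_Principal photography=9) = 9; EF_VFX = 9+14 = 23
ES_Final cut = max(EF_Costume fitting=5, EF_Editing=18, EF_Sound mix=22, EF_Color grade=30, EF_VFX=23) = 30; EF_Final cut = 30+11 = 41
Expected project duration μ = 41 days. Critical path: Pickup shots → Color grade → Final cut.

Variance along critical path = 2.778 + 4.000 + 9.000 = 15.778
σ = √15.778 = 3.972 days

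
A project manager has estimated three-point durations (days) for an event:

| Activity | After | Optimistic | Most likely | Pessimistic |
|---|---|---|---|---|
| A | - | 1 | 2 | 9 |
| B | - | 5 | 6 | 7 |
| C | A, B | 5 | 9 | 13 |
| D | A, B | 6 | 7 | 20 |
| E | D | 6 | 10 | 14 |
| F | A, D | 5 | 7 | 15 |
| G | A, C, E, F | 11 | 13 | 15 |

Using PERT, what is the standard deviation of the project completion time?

te_A = (1 + 4·2 + 9)/6 = 18/6 = 3; σ²_A = ((9−1)/6)² = 1.778
te_B = (5 + 4·6 + 7)/6 = 36/6 = 6; σ²_B = ((7−5)/6)² = 0.111
te_C = (5 + 4·9 + 13)/6 = 54/6 = 9; σ²_C = ((13−5)/6)² = 1.778
te_D = (6 + 4·7 + 20)/6 = 54/6 = 9; σ²_D = ((20−6)/6)² = 5.444
te_E = (6 + 4·10 + 14)/6 = 60/6 = 10; σ²_E = ((14−6)/6)² = 1.778
te_F = (5 + 4·7 + 15)/6 = 48/6 = 8; σ²_F = ((15−5)/6)² = 2.778
te_G = (11 + 4·13 + 15)/6 = 78/6 = 13; σ²_G = ((15−11)/6)² = 0.444

Forward pass:
ES_A = 0; EF_A = 3
ES_B = 0; EF_B = 6
ES_C = max(EF_A=3, EF_B=6) = 6; EF_C = 6+9 = 15
ES_D = max(EF_A=3, EF_B=6) = 6; EF_D = 6+9 = 15
ES_E = 15; EF_E = 15+10 = 25
ES_F = max(EF_A=3, EF_D=15) = 15; EF_F = 15+8 = 23
ES_G = max(EF_A=3, EF_C=15, EF_E=25, EF_F=23) = 25; EF_G = 25+13 = 38
Expected project duration μ = 38 days. Critical path: B → D → E → G.

Variance along critical path = 0.111 + 5.444 + 1.778 + 0.444 = 7.778
σ = √7.778 = 2.789 days

2.79 days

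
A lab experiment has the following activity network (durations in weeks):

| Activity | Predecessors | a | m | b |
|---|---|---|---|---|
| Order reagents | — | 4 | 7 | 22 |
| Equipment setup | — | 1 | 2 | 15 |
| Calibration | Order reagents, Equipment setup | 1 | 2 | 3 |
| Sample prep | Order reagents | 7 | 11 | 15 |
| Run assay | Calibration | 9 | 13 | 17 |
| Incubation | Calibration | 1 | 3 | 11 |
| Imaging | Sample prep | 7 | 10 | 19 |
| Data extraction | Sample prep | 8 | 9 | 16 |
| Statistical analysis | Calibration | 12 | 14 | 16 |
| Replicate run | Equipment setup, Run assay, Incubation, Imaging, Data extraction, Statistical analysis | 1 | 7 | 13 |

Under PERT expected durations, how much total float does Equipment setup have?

te_Order reagents = (4 + 4·7 + 22)/6 = 54/6 = 9
te_Equipment setup = (1 + 4·2 + 15)/6 = 24/6 = 4
te_Calibration = (1 + 4·2 + 3)/6 = 12/6 = 2
te_Sample prep = (7 + 4·11 + 15)/6 = 66/6 = 11
te_Run assay = (9 + 4·13 + 17)/6 = 78/6 = 13
te_Incubation = (1 + 4·3 + 11)/6 = 24/6 = 4
te_Imaging = (7 + 4·10 + 19)/6 = 66/6 = 11
te_Data extraction = (8 + 4·9 + 16)/6 = 60/6 = 10
te_Statistical analysis = (12 + 4·14 + 16)/6 = 84/6 = 14
te_Replicate run = (1 + 4·7 + 13)/6 = 42/6 = 7

Forward pass:
ES_Order reagents = 0; EF_Order reagents = 9
ES_Equipment setup = 0; EF_Equipment setup = 4
ES_Calibration = max(EF_Order reagents=9, EF_Equipment setup=4) = 9; EF_Calibration = 9+2 = 11
ES_Sample prep = 9; EF_Sample prep = 9+11 = 20
ES_Run assay = 11; EF_Run assay = 11+13 = 24
ES_Incubation = 11; EF_Incubation = 11+4 = 15
ES_Imaging = 20; EF_Imaging = 20+11 = 31
ES_Data extraction = 20; EF_Data extraction = 20+10 = 30
ES_Statistical analysis = 11; EF_Statistical analysis = 11+14 = 25
ES_Replicate run = max(EF_Equipment setup=4, EF_Run assay=24, EF_Incubation=15, EF_Imaging=31, EF_Data extraction=30, EF_Statistical analysis=25) = 31; EF_Replicate run = 31+7 = 38
Expected project duration μ = 38 weeks. Critical path: Order reagents → Sample prep → Imaging → Replicate run.

Backward pass:
LF_Replicate run = 38; LS_Replicate run = 38−7 = 31
LF_Statistical analysis = LS_Replicate run = 31; LS_Statistical analysis = 31−14 = 17
LF_Data extraction = LS_Replicate run = 31; LS_Data extraction = 31−10 = 21
LF_Imaging = LS_Replicate run = 31; LS_Imaging = 31−11 = 20
LF_Incubation = LS_Replicate run = 31; LS_Incubation = 31−4 = 27
LF_Run assay = LS_Replicate run = 31; LS_Run assay = 31−13 = 18
LF_Sample prep = min(LS_Imaging=20, LS_Data extraction=21) = 20; LS_Sample prep = 20−11 = 9
LF_Calibration = min(LS_Run assay=18, LS_Incubation=27, LS_Statistical analysis=17) = 17; LS_Calibration = 17−2 = 15
LF_Equipment setup = min(LS_Calibration=15, LS_Replicate run=31) = 15; LS_Equipment setup = 15−4 = 11
LF_Order reagents = min(LS_Calibration=15, LS_Sample prep=9) = 9; LS_Order reagents = 9−9 = 0
Slack_Equipment setup = LS_Equipment setup − ES_Equipment setup = 11 − 0 = 11

11 weeks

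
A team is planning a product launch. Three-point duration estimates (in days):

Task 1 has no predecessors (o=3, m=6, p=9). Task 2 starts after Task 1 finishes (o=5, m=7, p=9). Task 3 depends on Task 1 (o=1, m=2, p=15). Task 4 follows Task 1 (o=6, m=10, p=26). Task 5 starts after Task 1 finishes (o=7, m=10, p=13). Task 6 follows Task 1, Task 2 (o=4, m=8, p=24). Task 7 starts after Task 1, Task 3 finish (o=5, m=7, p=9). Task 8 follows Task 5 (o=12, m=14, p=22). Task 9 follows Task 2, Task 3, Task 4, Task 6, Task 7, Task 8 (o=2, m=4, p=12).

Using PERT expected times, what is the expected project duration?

36 days

te_Task 1 = (3 + 4·6 + 9)/6 = 36/6 = 6
te_Task 2 = (5 + 4·7 + 9)/6 = 42/6 = 7
te_Task 3 = (1 + 4·2 + 15)/6 = 24/6 = 4
te_Task 4 = (6 + 4·10 + 26)/6 = 72/6 = 12
te_Task 5 = (7 + 4·10 + 13)/6 = 60/6 = 10
te_Task 6 = (4 + 4·8 + 24)/6 = 60/6 = 10
te_Task 7 = (5 + 4·7 + 9)/6 = 42/6 = 7
te_Task 8 = (12 + 4·14 + 22)/6 = 90/6 = 15
te_Task 9 = (2 + 4·4 + 12)/6 = 30/6 = 5

Forward pass:
ES_Task 1 = 0; EF_Task 1 = 6
ES_Task 2 = 6; EF_Task 2 = 6+7 = 13
ES_Task 3 = 6; EF_Task 3 = 6+4 = 10
ES_Task 4 = 6; EF_Task 4 = 6+12 = 18
ES_Task 5 = 6; EF_Task 5 = 6+10 = 16
ES_Task 6 = max(EF_Task 1=6, EF_Task 2=13) = 13; EF_Task 6 = 13+10 = 23
ES_Task 7 = max(EF_Task 1=6, EF_Task 3=10) = 10; EF_Task 7 = 10+7 = 17
ES_Task 8 = 16; EF_Task 8 = 16+15 = 31
ES_Task 9 = max(EF_Task 2=13, EF_Task 3=10, EF_Task 4=18, EF_Task 6=23, EF_Task 7=17, EF_Task 8=31) = 31; EF_Task 9 = 31+5 = 36
Expected project duration μ = 36 days. Critical path: Task 1 → Task 5 → Task 8 → Task 9.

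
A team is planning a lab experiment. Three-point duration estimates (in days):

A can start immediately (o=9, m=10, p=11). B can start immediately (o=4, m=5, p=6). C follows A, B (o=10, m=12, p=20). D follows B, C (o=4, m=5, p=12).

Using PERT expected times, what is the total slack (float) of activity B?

5 days

te_A = (9 + 4·10 + 11)/6 = 60/6 = 10
te_B = (4 + 4·5 + 6)/6 = 30/6 = 5
te_C = (10 + 4·12 + 20)/6 = 78/6 = 13
te_D = (4 + 4·5 + 12)/6 = 36/6 = 6

Forward pass:
ES_A = 0; EF_A = 10
ES_B = 0; EF_B = 5
ES_C = max(EF_A=10, EF_B=5) = 10; EF_C = 10+13 = 23
ES_D = max(EF_B=5, EF_C=23) = 23; EF_D = 23+6 = 29
Expected project duration μ = 29 days. Critical path: A → C → D.

Backward pass:
LF_D = 29; LS_D = 29−6 = 23
LF_C = LS_D = 23; LS_C = 23−13 = 10
LF_B = min(LS_C=10, LS_D=23) = 10; LS_B = 10−5 = 5
LF_A = LS_C = 10; LS_A = 10−10 = 0
Slack_B = LS_B − ES_B = 5 − 0 = 5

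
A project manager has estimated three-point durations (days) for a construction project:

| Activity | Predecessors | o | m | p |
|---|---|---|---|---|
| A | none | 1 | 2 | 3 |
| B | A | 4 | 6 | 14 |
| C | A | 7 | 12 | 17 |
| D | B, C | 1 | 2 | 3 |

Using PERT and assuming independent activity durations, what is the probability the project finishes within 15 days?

0.282

te_A = (1 + 4·2 + 3)/6 = 12/6 = 2; σ²_A = ((3−1)/6)² = 0.111
te_B = (4 + 4·6 + 14)/6 = 42/6 = 7; σ²_B = ((14−4)/6)² = 2.778
te_C = (7 + 4·12 + 17)/6 = 72/6 = 12; σ²_C = ((17−7)/6)² = 2.778
te_D = (1 + 4·2 + 3)/6 = 12/6 = 2; σ²_D = ((3−1)/6)² = 0.111

Forward pass:
ES_A = 0; EF_A = 2
ES_B = 2; EF_B = 2+7 = 9
ES_C = 2; EF_C = 2+12 = 14
ES_D = max(EF_B=9, EF_C=14) = 14; EF_D = 14+2 = 16
Expected project duration μ = 16 days. Critical path: A → C → D.

Variance along critical path = 0.111 + 2.778 + 0.111 = 3.000; σ = √3.000 = 1.732 days.
Z = (15 − 16) / 1.732 = -0.577
P(T ≤ 15) = Φ(-0.577) ≈ 0.282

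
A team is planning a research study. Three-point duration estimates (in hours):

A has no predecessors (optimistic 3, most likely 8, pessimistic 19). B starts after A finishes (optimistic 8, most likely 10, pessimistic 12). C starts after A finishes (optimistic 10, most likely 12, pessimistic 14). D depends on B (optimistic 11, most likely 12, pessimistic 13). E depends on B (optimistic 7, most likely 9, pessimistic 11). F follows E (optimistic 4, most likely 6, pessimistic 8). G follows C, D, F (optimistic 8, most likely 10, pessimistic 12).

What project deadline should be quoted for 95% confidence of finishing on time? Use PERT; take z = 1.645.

te_A = (3 + 4·8 + 19)/6 = 54/6 = 9; σ²_A = ((19−3)/6)² = 7.111
te_B = (8 + 4·10 + 12)/6 = 60/6 = 10; σ²_B = ((12−8)/6)² = 0.444
te_C = (10 + 4·12 + 14)/6 = 72/6 = 12; σ²_C = ((14−10)/6)² = 0.444
te_D = (11 + 4·12 + 13)/6 = 72/6 = 12; σ²_D = ((13−11)/6)² = 0.111
te_E = (7 + 4·9 + 11)/6 = 54/6 = 9; σ²_E = ((11−7)/6)² = 0.444
te_F = (4 + 4·6 + 8)/6 = 36/6 = 6; σ²_F = ((8−4)/6)² = 0.444
te_G = (8 + 4·10 + 12)/6 = 60/6 = 10; σ²_G = ((12−8)/6)² = 0.444

Forward pass:
ES_A = 0; EF_A = 9
ES_B = 9; EF_B = 9+10 = 19
ES_C = 9; EF_C = 9+12 = 21
ES_D = 19; EF_D = 19+12 = 31
ES_E = 19; EF_E = 19+9 = 28
ES_F = 28; EF_F = 28+6 = 34
ES_G = max(EF_C=21, EF_D=31, EF_F=34) = 34; EF_G = 34+10 = 44
Expected project duration μ = 44 hours. Critical path: A → B → E → F → G.

Variance along critical path = 7.111 + 0.444 + 0.444 + 0.444 + 0.444 = 8.889; σ = 2.981 hours.
D = μ + z·σ = 44 + 1.645·2.981 = 48.9 hours

48.9 hours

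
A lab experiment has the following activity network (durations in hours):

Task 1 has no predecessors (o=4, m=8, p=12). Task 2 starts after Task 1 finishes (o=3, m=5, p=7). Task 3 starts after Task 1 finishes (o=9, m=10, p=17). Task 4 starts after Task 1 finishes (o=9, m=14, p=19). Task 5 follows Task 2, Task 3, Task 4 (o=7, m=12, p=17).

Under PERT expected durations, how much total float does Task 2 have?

9 hours

te_Task 1 = (4 + 4·8 + 12)/6 = 48/6 = 8
te_Task 2 = (3 + 4·5 + 7)/6 = 30/6 = 5
te_Task 3 = (9 + 4·10 + 17)/6 = 66/6 = 11
te_Task 4 = (9 + 4·14 + 19)/6 = 84/6 = 14
te_Task 5 = (7 + 4·12 + 17)/6 = 72/6 = 12

Forward pass:
ES_Task 1 = 0; EF_Task 1 = 8
ES_Task 2 = 8; EF_Task 2 = 8+5 = 13
ES_Task 3 = 8; EF_Task 3 = 8+11 = 19
ES_Task 4 = 8; EF_Task 4 = 8+14 = 22
ES_Task 5 = max(EF_Task 2=13, EF_Task 3=19, EF_Task 4=22) = 22; EF_Task 5 = 22+12 = 34
Expected project duration μ = 34 hours. Critical path: Task 1 → Task 4 → Task 5.

Backward pass:
LF_Task 5 = 34; LS_Task 5 = 34−12 = 22
LF_Task 4 = LS_Task 5 = 22; LS_Task 4 = 22−14 = 8
LF_Task 3 = LS_Task 5 = 22; LS_Task 3 = 22−11 = 11
LF_Task 2 = LS_Task 5 = 22; LS_Task 2 = 22−5 = 17
LF_Task 1 = min(LS_Task 2=17, LS_Task 3=11, LS_Task 4=8) = 8; LS_Task 1 = 8−8 = 0
Slack_Task 2 = LS_Task 2 − ES_Task 2 = 17 − 8 = 9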